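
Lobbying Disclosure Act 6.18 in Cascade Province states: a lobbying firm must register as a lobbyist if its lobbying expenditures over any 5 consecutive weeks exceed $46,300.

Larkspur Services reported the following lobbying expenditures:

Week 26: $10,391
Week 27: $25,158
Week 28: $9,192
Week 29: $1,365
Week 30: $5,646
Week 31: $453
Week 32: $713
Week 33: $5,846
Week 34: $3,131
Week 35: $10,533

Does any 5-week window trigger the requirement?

Week 26–Week 30: $10,391 + $25,158 + $9,192 + $1,365 + $5,646 = $51,752 (over)
Week 27–Week 31: $25,158 + $9,192 + $1,365 + $5,646 + $453 = $41,814 (under)
Week 28–Week 32: $9,192 + $1,365 + $5,646 + $453 + $713 = $17,369 (under)
Week 29–Week 33: $1,365 + $5,646 + $453 + $713 + $5,846 = $14,023 (under)
Week 30–Week 34: $5,646 + $453 + $713 + $5,846 + $3,131 = $15,789 (under)
Week 31–Week 35: $453 + $713 + $5,846 + $3,131 + $10,533 = $20,676 (under)
At least one window exceeds $46,300.

Yes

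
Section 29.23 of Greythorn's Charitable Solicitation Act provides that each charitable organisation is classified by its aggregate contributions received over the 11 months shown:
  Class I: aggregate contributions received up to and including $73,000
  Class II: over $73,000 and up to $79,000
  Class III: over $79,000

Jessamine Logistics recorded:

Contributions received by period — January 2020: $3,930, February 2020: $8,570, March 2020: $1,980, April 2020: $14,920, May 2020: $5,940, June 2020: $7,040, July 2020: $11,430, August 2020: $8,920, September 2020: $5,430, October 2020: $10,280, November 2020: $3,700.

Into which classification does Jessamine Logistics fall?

Class III

Aggregate contributions received: $3,930 + $8,570 + $1,980 + $14,920 + $5,940 + $7,040 + $11,430 + $8,920 + $5,430 + $10,280 + $3,700 = $82,140.
$82,140 > $79,000, so Class III applies.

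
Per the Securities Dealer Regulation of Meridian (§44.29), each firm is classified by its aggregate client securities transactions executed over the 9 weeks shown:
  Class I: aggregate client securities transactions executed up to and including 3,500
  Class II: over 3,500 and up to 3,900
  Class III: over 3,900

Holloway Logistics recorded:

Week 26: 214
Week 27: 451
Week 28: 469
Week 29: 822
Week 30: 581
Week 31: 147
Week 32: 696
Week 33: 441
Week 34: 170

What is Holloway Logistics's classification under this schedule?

Class III

Aggregate client securities transactions executed: 214 + 451 + 469 + 822 + 581 + 147 + 696 + 441 + 170 = 3,991.
3,991 > 3,900, so Class III applies.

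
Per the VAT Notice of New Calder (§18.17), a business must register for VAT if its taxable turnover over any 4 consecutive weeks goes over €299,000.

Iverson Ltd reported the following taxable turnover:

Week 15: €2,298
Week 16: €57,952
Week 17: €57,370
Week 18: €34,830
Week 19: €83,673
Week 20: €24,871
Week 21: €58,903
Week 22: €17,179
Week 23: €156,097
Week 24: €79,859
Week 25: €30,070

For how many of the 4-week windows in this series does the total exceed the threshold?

Week 15–Week 18: €2,298 + €57,952 + €57,370 + €34,830 = €152,450 (under)
Week 16–Week 19: €57,952 + €57,370 + €34,830 + €83,673 = €233,825 (under)
Week 17–Week 20: €57,370 + €34,830 + €83,673 + €24,871 = €200,744 (under)
Week 18–Week 21: €34,830 + €83,673 + €24,871 + €58,903 = €202,277 (under)
Week 19–Week 22: €83,673 + €24,871 + €58,903 + €17,179 = €184,626 (under)
Week 20–Week 23: €24,871 + €58,903 + €17,179 + €156,097 = €257,050 (under)
Week 21–Week 24: €58,903 + €17,179 + €156,097 + €79,859 = €312,038 (over)
Week 22–Week 25: €17,179 + €156,097 + €79,859 + €30,070 = €283,205 (under)
1 window exceeds the threshold.

1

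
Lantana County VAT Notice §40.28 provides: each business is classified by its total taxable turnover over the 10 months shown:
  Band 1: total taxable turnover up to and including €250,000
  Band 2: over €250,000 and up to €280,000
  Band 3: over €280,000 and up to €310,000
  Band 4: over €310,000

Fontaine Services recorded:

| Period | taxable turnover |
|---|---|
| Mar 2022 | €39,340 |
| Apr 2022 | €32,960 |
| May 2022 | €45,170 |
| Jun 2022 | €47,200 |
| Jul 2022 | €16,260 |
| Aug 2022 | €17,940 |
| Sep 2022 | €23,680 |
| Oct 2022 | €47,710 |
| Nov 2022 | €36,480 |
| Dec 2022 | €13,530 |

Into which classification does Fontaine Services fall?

Total taxable turnover: €39,340 + €32,960 + €45,170 + €47,200 + €16,260 + €17,940 + €23,680 + €47,710 + €36,480 + €13,530 = €320,270.
€320,270 > €310,000, so Band 4 applies.

Band 4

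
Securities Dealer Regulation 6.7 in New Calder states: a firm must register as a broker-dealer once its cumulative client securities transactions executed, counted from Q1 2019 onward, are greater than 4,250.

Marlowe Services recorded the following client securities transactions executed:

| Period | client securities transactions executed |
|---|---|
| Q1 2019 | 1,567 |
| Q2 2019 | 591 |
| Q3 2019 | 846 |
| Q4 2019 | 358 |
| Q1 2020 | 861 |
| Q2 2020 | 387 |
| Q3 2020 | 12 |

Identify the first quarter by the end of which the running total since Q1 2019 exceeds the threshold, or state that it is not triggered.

Through Q1 2019: 1,567
Through Q2 2019: 2,158
Through Q3 2019: 3,004
Through Q4 2019: 3,362
Through Q1 2020: 4,223
Through Q2 2020: 4,610 ← exceeds threshold

Q2 2020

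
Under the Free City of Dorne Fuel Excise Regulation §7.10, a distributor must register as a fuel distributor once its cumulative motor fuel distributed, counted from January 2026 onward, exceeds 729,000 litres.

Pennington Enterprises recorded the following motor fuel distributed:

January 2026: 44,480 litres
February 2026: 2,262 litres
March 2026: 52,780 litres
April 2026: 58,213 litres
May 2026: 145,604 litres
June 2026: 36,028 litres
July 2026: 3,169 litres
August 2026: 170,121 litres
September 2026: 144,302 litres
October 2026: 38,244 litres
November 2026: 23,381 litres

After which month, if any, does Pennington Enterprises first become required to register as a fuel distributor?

Through January 2026: 44,480 litres
Through February 2026: 46,742 litres
Through March 2026: 99,522 litres
Through April 2026: 157,735 litres
Through May 2026: 303,339 litres
Through June 2026: 339,367 litres
Through July 2026: 342,536 litres
Through August 2026: 512,657 litres
Through September 2026: 656,959 litres
Through October 2026: 695,203 litres
Through November 2026: 718,584 litres
Final cumulative total 718,584 litres ≤ 729,000 litres; the threshold is never exceeded.

Not triggered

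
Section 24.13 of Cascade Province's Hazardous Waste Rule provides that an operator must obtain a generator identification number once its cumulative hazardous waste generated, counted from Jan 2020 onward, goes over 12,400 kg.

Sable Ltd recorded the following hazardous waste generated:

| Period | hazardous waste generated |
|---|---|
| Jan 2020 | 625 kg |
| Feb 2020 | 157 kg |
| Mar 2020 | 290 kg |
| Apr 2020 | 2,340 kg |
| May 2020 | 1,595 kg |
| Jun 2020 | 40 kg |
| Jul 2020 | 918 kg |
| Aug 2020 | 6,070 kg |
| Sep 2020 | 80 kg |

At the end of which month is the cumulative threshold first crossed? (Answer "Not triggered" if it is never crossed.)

Through Jan 2020: 625 kg
Through Feb 2020: 782 kg
Through Mar 2020: 1,072 kg
Through Apr 2020: 3,412 kg
Through May 2020: 5,007 kg
Through Jun 2020: 5,047 kg
Through Jul 2020: 5,965 kg
Through Aug 2020: 12,035 kg
Through Sep 2020: 12,115 kg
Final cumulative total 12,115 kg ≤ 12,400 kg; the threshold is never exceeded.

Not triggered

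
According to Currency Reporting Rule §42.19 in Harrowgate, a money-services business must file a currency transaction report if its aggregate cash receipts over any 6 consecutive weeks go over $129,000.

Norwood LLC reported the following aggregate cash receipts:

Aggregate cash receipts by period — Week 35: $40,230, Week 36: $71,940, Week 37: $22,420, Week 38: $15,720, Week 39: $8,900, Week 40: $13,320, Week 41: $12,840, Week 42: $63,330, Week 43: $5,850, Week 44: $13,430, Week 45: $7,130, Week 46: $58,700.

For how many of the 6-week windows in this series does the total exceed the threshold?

4

Week 35–Week 40: $40,230 + $71,940 + $22,420 + $15,720 + $8,900 + $13,320 = $172,530 (over)
Week 36–Week 41: $71,940 + $22,420 + $15,720 + $8,900 + $13,320 + $12,840 = $145,140 (over)
Week 37–Week 42: $22,420 + $15,720 + $8,900 + $13,320 + $12,840 + $63,330 = $136,530 (over)
Week 38–Week 43: $15,720 + $8,900 + $13,320 + $12,840 + $63,330 + $5,850 = $119,960 (under)
Week 39–Week 44: $8,900 + $13,320 + $12,840 + $63,330 + $5,850 + $13,430 = $117,670 (under)
Week 40–Week 45: $13,320 + $12,840 + $63,330 + $5,850 + $13,430 + $7,130 = $115,900 (under)
Week 41–Week 46: $12,840 + $63,330 + $5,850 + $13,430 + $7,130 + $58,700 = $161,280 (over)
4 windows exceed the threshold.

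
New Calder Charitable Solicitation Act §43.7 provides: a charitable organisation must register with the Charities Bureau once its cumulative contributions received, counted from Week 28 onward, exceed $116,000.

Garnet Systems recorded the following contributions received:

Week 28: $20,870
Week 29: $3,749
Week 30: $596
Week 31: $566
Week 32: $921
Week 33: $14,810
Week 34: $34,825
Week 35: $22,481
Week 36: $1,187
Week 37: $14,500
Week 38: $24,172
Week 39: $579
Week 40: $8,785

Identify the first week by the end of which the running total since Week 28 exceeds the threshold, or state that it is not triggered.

Week 38

Through Week 28: $20,870
Through Week 29: $24,619
Through Week 30: $25,215
Through Week 31: $25,781
Through Week 32: $26,702
Through Week 33: $41,512
Through Week 34: $76,337
Through Week 35: $98,818
Through Week 36: $100,005
Through Week 37: $114,505
Through Week 38: $138,677 ← exceeds threshold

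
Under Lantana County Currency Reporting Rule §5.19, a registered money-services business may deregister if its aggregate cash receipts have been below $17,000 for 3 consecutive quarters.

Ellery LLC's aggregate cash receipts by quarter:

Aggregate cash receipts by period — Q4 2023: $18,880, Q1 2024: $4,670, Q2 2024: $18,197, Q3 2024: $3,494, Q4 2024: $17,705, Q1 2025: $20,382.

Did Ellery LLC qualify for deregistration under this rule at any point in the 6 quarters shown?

No

Quarters below $17,000: Q1 2024, Q3 2024.
Longest run of consecutive quarters below the threshold: 1.
1 < 3, so Ellery LLC never became eligible.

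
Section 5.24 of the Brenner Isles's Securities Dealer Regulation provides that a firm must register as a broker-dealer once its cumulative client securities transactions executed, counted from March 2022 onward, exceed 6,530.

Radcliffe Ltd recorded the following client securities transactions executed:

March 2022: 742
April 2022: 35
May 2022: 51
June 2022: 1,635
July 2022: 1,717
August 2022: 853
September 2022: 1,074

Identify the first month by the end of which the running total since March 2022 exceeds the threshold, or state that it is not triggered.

Not triggered

Through March 2022: 742
Through April 2022: 777
Through May 2022: 828
Through June 2022: 2,463
Through July 2022: 4,180
Through August 2022: 5,033
Through September 2022: 6,107
Final cumulative total 6,107 ≤ 6,530; the threshold is never exceeded.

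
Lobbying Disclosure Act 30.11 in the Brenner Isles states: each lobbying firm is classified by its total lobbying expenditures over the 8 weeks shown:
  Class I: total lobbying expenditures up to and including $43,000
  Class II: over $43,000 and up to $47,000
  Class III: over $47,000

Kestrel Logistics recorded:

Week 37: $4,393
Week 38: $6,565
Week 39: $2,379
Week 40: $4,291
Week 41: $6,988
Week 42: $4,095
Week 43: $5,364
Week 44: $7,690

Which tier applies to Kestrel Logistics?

Total lobbying expenditures: $4,393 + $6,565 + $2,379 + $4,291 + $6,988 + $4,095 + $5,364 + $7,690 = $41,765.
$41,765 ≤ $43,000, so Class I applies.

Class I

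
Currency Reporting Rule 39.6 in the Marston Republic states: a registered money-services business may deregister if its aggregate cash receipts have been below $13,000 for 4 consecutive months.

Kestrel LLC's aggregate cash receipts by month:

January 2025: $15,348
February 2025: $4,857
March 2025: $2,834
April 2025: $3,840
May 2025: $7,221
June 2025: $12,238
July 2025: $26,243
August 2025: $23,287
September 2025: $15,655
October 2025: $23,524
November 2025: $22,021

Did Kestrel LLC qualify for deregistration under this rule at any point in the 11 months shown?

Months below $13,000: February 2025, March 2025, April 2025, May 2025, June 2025.
Longest run of consecutive months below the threshold: 5.
5 ≥ 4, so Kestrel LLC became eligible.

Yes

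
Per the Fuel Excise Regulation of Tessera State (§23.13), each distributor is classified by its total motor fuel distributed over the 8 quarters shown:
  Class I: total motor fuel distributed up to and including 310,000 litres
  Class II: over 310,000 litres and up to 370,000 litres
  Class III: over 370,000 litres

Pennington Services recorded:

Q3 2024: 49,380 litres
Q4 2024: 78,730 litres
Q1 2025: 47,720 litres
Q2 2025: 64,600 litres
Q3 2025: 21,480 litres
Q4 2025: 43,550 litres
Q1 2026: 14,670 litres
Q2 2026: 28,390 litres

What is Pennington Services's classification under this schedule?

Total motor fuel distributed: 49,380 litres + 78,730 litres + 47,720 litres + 64,600 litres + 21,480 litres + 43,550 litres + 14,670 litres + 28,390 litres = 348,520 litres.
310,000 litres < 348,520 litres ≤ 370,000 litres, so Class II applies.

Class II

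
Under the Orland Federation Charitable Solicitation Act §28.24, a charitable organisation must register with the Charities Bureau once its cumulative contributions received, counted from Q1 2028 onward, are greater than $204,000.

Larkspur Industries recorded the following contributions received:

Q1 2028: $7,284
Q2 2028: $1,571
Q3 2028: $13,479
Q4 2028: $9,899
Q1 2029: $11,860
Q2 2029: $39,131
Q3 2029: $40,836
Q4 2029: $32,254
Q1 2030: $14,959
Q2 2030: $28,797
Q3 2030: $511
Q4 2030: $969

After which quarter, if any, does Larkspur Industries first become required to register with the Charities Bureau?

Through Q1 2028: $7,284
Through Q2 2028: $8,855
Through Q3 2028: $22,334
Through Q4 2028: $32,233
Through Q1 2029: $44,093
Through Q2 2029: $83,224
Through Q3 2029: $124,060
Through Q4 2029: $156,314
Through Q1 2030: $171,273
Through Q2 2030: $200,070
Through Q3 2030: $200,581
Through Q4 2030: $201,550
Final cumulative total $201,550 ≤ $204,000; the threshold is never exceeded.

Not triggered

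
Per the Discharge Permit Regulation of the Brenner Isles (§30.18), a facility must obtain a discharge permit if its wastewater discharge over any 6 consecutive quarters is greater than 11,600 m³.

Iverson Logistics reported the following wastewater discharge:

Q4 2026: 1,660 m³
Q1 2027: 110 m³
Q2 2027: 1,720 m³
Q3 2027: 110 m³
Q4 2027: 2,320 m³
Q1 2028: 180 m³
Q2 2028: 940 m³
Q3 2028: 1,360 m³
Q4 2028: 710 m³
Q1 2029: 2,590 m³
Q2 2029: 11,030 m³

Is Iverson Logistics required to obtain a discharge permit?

Q4 2026–Q1 2028: 1,660 m³ + 110 m³ + 1,720 m³ + 110 m³ + 2,320 m³ + 180 m³ = 6,100 m³ (under)
Q1 2027–Q2 2028: 110 m³ + 1,720 m³ + 110 m³ + 2,320 m³ + 180 m³ + 940 m³ = 5,380 m³ (under)
Q2 2027–Q3 2028: 1,720 m³ + 110 m³ + 2,320 m³ + 180 m³ + 940 m³ + 1,360 m³ = 6,630 m³ (under)
Q3 2027–Q4 2028: 110 m³ + 2,320 m³ + 180 m³ + 940 m³ + 1,360 m³ + 710 m³ = 5,620 m³ (under)
Q4 2027–Q1 2029: 2,320 m³ + 180 m³ + 940 m³ + 1,360 m³ + 710 m³ + 2,590 m³ = 8,100 m³ (under)
Q1 2028–Q2 2029: 180 m³ + 940 m³ + 1,360 m³ + 710 m³ + 2,590 m³ + 11,030 m³ = 16,810 m³ (over)
At least one window exceeds 11,600 m³.

Yes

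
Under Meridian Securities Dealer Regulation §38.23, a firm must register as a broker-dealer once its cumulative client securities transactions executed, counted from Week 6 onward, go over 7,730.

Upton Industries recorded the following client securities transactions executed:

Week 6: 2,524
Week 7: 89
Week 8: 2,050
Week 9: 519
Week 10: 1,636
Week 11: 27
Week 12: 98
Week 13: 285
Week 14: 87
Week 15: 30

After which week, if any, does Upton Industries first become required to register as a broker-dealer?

Through Week 6: 2,524
Through Week 7: 2,613
Through Week 8: 4,663
Through Week 9: 5,182
Through Week 10: 6,818
Through Week 11: 6,845
Through Week 12: 6,943
Through Week 13: 7,228
Through Week 14: 7,315
Through Week 15: 7,345
Final cumulative total 7,345 ≤ 7,730; the threshold is never exceeded.

Not triggered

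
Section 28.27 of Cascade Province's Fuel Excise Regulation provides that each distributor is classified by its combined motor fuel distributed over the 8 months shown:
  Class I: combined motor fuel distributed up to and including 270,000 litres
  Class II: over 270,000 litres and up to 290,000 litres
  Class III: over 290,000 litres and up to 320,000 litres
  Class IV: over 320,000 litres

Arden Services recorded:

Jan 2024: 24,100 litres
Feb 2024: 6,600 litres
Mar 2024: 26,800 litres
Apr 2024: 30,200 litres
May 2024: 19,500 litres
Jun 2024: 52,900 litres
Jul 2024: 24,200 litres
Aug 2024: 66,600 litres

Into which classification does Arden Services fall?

Combined motor fuel distributed: 24,100 litres + 6,600 litres + 26,800 litres + 30,200 litres + 19,500 litres + 52,900 litres + 24,200 litres + 66,600 litres = 250,900 litres.
250,900 litres ≤ 270,000 litres, so Class I applies.

Class I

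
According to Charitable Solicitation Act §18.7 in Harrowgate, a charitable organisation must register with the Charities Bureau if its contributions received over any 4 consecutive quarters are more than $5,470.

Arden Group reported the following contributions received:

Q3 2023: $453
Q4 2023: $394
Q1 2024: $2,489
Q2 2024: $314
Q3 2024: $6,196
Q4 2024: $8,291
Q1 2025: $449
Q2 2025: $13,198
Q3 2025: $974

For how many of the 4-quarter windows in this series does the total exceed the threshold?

5

Q3 2023–Q2 2024: $453 + $394 + $2,489 + $314 = $3,650 (under)
Q4 2023–Q3 2024: $394 + $2,489 + $314 + $6,196 = $9,393 (over)
Q1 2024–Q4 2024: $2,489 + $314 + $6,196 + $8,291 = $17,290 (over)
Q2 2024–Q1 2025: $314 + $6,196 + $8,291 + $449 = $15,250 (over)
Q3 2024–Q2 2025: $6,196 + $8,291 + $449 + $13,198 = $28,134 (over)
Q4 2024–Q3 2025: $8,291 + $449 + $13,198 + $974 = $22,912 (over)
5 windows exceed the threshold.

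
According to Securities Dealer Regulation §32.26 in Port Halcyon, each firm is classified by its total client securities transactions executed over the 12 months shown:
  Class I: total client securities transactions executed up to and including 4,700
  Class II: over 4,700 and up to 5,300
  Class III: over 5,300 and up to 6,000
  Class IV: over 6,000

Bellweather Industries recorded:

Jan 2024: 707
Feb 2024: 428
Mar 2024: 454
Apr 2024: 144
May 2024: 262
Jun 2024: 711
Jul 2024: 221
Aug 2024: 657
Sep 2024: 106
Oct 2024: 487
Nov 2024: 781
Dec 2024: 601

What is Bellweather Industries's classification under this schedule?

Class III

Total client securities transactions executed: 707 + 428 + 454 + 144 + 262 + 711 + 221 + 657 + 106 + 487 + 781 + 601 = 5,559.
5,300 < 5,559 ≤ 6,000, so Class III applies.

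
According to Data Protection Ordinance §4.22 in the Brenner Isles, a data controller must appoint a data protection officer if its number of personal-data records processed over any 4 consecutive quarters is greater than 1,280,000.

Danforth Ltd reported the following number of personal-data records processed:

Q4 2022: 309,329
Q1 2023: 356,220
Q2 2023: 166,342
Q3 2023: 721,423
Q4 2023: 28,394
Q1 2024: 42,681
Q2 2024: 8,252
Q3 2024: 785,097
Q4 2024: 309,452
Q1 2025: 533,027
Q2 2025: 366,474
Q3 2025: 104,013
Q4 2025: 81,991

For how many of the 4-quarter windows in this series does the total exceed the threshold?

Q4 2022–Q3 2023: 309,329 + 356,220 + 166,342 + 721,423 = 1,553,314 (over)
Q1 2023–Q4 2023: 356,220 + 166,342 + 721,423 + 28,394 = 1,272,379 (under)
Q2 2023–Q1 2024: 166,342 + 721,423 + 28,394 + 42,681 = 958,840 (under)
Q3 2023–Q2 2024: 721,423 + 28,394 + 42,681 + 8,252 = 800,750 (under)
Q4 2023–Q3 2024: 28,394 + 42,681 + 8,252 + 785,097 = 864,424 (under)
Q1 2024–Q4 2024: 42,681 + 8,252 + 785,097 + 309,452 = 1,145,482 (under)
Q2 2024–Q1 2025: 8,252 + 785,097 + 309,452 + 533,027 = 1,635,828 (over)
Q3 2024–Q2 2025: 785,097 + 309,452 + 533,027 + 366,474 = 1,994,050 (over)
Q4 2024–Q3 2025: 309,452 + 533,027 + 366,474 + 104,013 = 1,312,966 (over)
Q1 2025–Q4 2025: 533,027 + 366,474 + 104,013 + 81,991 = 1,085,505 (under)
4 windows exceed the threshold.

4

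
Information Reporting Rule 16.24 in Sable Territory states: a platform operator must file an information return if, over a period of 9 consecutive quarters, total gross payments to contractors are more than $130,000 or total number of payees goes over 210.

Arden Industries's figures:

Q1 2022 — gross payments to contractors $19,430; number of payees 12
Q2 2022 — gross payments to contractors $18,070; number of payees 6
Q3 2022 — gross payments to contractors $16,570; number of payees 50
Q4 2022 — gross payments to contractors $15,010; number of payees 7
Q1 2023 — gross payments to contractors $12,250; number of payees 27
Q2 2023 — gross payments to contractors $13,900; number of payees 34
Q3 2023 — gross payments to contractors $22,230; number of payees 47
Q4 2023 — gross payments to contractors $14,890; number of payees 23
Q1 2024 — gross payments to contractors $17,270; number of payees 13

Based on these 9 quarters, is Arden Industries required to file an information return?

Yes

Total gross payments to contractors: $19,430 + $18,070 + $16,570 + $15,010 + $12,250 + $13,900 + $22,230 + $14,890 + $17,270 = $149,620 (> $130,000).
Total number of payees: 12 + 6 + 50 + 7 + 27 + 34 + 47 + 23 + 13 = 219 (> 210).
The test is 'or': at least one threshold is exceeded.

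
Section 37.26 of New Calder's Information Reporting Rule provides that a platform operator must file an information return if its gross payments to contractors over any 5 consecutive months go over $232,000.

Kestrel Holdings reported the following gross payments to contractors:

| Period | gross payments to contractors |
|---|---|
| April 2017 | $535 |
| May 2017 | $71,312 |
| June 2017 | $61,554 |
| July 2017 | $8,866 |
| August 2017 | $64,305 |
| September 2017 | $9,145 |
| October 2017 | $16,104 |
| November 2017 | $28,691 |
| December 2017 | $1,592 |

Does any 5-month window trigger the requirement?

No

April 2017–August 2017: $535 + $71,312 + $61,554 + $8,866 + $64,305 = $206,572 (under)
May 2017–September 2017: $71,312 + $61,554 + $8,866 + $64,305 + $9,145 = $215,182 (under)
June 2017–October 2017: $61,554 + $8,866 + $64,305 + $9,145 + $16,104 = $159,974 (under)
July 2017–November 2017: $8,866 + $64,305 + $9,145 + $16,104 + $28,691 = $127,111 (under)
August 2017–December 2017: $64,305 + $9,145 + $16,104 + $28,691 + $1,592 = $119,837 (under)
No window exceeds $232,000.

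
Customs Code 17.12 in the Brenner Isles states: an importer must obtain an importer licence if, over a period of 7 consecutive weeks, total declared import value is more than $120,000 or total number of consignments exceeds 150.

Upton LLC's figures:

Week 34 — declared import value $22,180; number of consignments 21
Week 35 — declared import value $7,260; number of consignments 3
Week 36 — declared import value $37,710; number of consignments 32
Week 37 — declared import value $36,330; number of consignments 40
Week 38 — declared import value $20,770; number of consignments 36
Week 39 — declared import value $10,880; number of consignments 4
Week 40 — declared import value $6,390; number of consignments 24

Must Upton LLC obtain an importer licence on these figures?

Yes

Total declared import value: $22,180 + $7,260 + $37,710 + $36,330 + $20,770 + $10,880 + $6,390 = $141,520 (> $120,000).
Total number of consignments: 21 + 3 + 32 + 40 + 36 + 4 + 24 = 160 (> 150).
The test is 'or': at least one threshold is exceeded.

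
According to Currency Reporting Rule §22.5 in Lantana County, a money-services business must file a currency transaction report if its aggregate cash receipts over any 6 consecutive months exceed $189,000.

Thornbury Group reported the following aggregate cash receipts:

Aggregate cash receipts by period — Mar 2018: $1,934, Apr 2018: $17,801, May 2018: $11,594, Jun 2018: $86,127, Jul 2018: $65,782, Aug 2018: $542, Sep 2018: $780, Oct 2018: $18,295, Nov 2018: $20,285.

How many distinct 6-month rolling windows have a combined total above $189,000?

Mar 2018–Aug 2018: $1,934 + $17,801 + $11,594 + $86,127 + $65,782 + $542 = $183,780 (under)
Apr 2018–Sep 2018: $17,801 + $11,594 + $86,127 + $65,782 + $542 + $780 = $182,626 (under)
May 2018–Oct 2018: $11,594 + $86,127 + $65,782 + $542 + $780 + $18,295 = $183,120 (under)
Jun 2018–Nov 2018: $86,127 + $65,782 + $542 + $780 + $18,295 + $20,285 = $191,811 (over)
1 window exceeds the threshold.

1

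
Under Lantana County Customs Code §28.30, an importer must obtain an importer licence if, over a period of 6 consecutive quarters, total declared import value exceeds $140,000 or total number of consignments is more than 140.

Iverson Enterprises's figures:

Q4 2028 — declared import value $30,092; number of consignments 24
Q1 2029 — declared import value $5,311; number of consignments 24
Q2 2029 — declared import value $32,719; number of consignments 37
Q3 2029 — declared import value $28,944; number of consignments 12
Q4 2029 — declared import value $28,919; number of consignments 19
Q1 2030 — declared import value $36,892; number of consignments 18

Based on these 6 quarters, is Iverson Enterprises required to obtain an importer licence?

Yes

Total declared import value: $30,092 + $5,311 + $32,719 + $28,944 + $28,919 + $36,892 = $162,877 (> $140,000).
Total number of consignments: 24 + 24 + 37 + 12 + 19 + 18 = 134 (≤ 140).
The test is 'or': at least one threshold is exceeded.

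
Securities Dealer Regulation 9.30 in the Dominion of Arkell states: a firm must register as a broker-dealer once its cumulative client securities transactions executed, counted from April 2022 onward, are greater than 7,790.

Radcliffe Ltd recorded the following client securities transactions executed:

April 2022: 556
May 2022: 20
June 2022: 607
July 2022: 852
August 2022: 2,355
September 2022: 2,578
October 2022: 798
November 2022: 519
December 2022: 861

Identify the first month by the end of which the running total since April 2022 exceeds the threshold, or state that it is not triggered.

Through April 2022: 556
Through May 2022: 576
Through June 2022: 1,183
Through July 2022: 2,035
Through August 2022: 4,390
Through September 2022: 6,968
Through October 2022: 7,766
Through November 2022: 8,285 ← exceeds threshold

November 2022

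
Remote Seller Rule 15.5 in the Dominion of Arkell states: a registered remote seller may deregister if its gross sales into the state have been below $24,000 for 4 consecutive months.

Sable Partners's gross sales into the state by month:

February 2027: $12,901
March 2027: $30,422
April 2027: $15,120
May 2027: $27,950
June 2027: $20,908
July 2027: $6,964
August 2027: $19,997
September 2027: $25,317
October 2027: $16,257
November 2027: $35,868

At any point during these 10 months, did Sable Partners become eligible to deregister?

No

Months below $24,000: February 2027, April 2027, June 2027, July 2027, August 2027, October 2027.
Longest run of consecutive months below the threshold: 3.
3 < 4, so Sable Partners never became eligible.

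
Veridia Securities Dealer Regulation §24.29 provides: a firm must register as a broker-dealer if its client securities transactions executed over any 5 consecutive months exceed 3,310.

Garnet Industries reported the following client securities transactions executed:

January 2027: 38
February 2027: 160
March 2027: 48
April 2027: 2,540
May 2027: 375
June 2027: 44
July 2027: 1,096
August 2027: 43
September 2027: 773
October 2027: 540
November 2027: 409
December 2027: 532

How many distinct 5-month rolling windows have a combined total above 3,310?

2

January 2027–May 2027: 38 + 160 + 48 + 2,540 + 375 = 3,161 (under)
February 2027–June 2027: 160 + 48 + 2,540 + 375 + 44 = 3,167 (under)
March 2027–July 2027: 48 + 2,540 + 375 + 44 + 1,096 = 4,103 (over)
April 2027–August 2027: 2,540 + 375 + 44 + 1,096 + 43 = 4,098 (over)
May 2027–September 2027: 375 + 44 + 1,096 + 43 + 773 = 2,331 (under)
June 2027–October 2027: 44 + 1,096 + 43 + 773 + 540 = 2,496 (under)
July 2027–November 2027: 1,096 + 43 + 773 + 540 + 409 = 2,861 (under)
August 2027–December 2027: 43 + 773 + 540 + 409 + 532 = 2,297 (under)
2 windows exceed the threshold.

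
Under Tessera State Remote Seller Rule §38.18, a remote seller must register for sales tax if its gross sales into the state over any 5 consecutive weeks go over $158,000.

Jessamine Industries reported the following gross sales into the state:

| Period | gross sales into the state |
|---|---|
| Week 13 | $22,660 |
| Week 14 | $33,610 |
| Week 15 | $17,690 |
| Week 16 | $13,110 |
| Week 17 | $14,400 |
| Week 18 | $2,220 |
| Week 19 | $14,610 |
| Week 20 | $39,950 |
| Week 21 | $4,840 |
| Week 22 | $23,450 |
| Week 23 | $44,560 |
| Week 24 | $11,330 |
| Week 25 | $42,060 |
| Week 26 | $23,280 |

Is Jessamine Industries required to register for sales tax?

No

Week 13–Week 17: $22,660 + $33,610 + $17,690 + $13,110 + $14,400 = $101,470 (under)
Week 14–Week 18: $33,610 + $17,690 + $13,110 + $14,400 + $2,220 = $81,030 (under)
Week 15–Week 19: $17,690 + $13,110 + $14,400 + $2,220 + $14,610 = $62,030 (under)
Week 16–Week 20: $13,110 + $14,400 + $2,220 + $14,610 + $39,950 = $84,290 (under)
Week 17–Week 21: $14,400 + $2,220 + $14,610 + $39,950 + $4,840 = $76,020 (under)
Week 18–Week 22: $2,220 + $14,610 + $39,950 + $4,840 + $23,450 = $85,070 (under)
Week 19–Week 23: $14,610 + $39,950 + $4,840 + $23,450 + $44,560 = $127,410 (under)
Week 20–Week 24: $39,950 + $4,840 + $23,450 + $44,560 + $11,330 = $124,130 (under)
Week 21–Week 25: $4,840 + $23,450 + $44,560 + $11,330 + $42,060 = $126,240 (under)
Week 22–Week 26: $23,450 + $44,560 + $11,330 + $42,060 + $23,280 = $144,680 (under)
No window exceeds $158,000.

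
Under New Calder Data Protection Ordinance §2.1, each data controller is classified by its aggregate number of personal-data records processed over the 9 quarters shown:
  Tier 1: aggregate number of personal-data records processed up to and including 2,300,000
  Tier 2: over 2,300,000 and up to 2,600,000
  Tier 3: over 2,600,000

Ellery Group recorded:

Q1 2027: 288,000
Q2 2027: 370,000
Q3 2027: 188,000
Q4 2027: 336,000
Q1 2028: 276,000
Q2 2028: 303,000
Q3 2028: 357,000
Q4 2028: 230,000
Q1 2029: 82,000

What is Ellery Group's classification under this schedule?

Tier 2

Aggregate number of personal-data records processed: 288,000 + 370,000 + 188,000 + 336,000 + 276,000 + 303,000 + 357,000 + 230,000 + 82,000 = 2,430,000.
2,300,000 < 2,430,000 ≤ 2,600,000, so Tier 2 applies.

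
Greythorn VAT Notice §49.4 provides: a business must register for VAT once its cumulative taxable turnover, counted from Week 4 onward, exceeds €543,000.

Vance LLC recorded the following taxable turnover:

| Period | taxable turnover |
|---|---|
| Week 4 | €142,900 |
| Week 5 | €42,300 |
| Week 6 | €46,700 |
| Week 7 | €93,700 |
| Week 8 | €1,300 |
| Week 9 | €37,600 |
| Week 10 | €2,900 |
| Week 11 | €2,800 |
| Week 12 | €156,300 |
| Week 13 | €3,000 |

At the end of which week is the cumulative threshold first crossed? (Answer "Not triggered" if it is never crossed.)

Through Week 4: €142,900
Through Week 5: €185,200
Through Week 6: €231,900
Through Week 7: €325,600
Through Week 8: €326,900
Through Week 9: €364,500
Through Week 10: €367,400
Through Week 11: €370,200
Through Week 12: €526,500
Through Week 13: €529,500
Final cumulative total €529,500 ≤ €543,000; the threshold is never exceeded.

Not triggered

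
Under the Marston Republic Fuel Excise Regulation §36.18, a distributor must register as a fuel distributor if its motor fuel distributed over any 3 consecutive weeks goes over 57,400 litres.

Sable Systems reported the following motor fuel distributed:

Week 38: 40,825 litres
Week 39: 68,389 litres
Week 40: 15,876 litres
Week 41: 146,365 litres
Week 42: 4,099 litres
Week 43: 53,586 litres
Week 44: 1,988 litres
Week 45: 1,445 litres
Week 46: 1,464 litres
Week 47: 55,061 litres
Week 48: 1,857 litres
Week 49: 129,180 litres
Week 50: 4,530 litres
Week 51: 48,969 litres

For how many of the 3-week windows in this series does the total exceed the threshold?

10

Week 38–Week 40: 40,825 litres + 68,389 litres + 15,876 litres = 125,090 litres (over)
Week 39–Week 41: 68,389 litres + 15,876 litres + 146,365 litres = 230,630 litres (over)
Week 40–Week 42: 15,876 litres + 146,365 litres + 4,099 litres = 166,340 litres (over)
Week 41–Week 43: 146,365 litres + 4,099 litres + 53,586 litres = 204,050 litres (over)
Week 42–Week 44: 4,099 litres + 53,586 litres + 1,988 litres = 59,673 litres (over)
Week 43–Week 45: 53,586 litres + 1,988 litres + 1,445 litres = 57,019 litres (under)
Week 44–Week 46: 1,988 litres + 1,445 litres + 1,464 litres = 4,897 litres (under)
Week 45–Week 47: 1,445 litres + 1,464 litres + 55,061 litres = 57,970 litres (over)
Week 46–Week 48: 1,464 litres + 55,061 litres + 1,857 litres = 58,382 litres (over)
Week 47–Week 49: 55,061 litres + 1,857 litres + 129,180 litres = 186,098 litres (over)
Week 48–Week 50: 1,857 litres + 129,180 litres + 4,530 litres = 135,567 litres (over)
Week 49–Week 51: 129,180 litres + 4,530 litres + 48,969 litres = 182,679 litres (over)
10 windows exceed the threshold.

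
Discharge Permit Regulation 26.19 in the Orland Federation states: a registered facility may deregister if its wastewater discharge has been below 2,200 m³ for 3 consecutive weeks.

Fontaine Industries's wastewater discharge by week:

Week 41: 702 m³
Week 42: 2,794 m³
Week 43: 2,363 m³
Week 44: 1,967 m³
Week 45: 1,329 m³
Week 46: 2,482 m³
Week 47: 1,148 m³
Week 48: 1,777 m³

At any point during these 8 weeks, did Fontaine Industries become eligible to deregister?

Weeks below 2,200 m³: Week 41, Week 44, Week 45, Week 47, Week 48.
Longest run of consecutive weeks below the threshold: 2.
2 < 3, so Fontaine Industries never became eligible.

No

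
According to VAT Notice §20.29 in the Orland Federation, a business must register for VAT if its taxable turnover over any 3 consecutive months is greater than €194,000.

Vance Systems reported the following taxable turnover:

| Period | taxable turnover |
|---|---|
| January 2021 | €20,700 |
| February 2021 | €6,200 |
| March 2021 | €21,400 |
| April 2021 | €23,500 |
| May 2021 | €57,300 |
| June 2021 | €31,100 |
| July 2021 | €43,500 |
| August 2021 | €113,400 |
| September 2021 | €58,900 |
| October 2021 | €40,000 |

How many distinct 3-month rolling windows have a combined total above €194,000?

January 2021–March 2021: €20,700 + €6,200 + €21,400 = €48,300 (under)
February 2021–April 2021: €6,200 + €21,400 + €23,500 = €51,100 (under)
March 2021–May 2021: €21,400 + €23,500 + €57,300 = €102,200 (under)
April 2021–June 2021: €23,500 + €57,300 + €31,100 = €111,900 (under)
May 2021–July 2021: €57,300 + €31,100 + €43,500 = €131,900 (under)
June 2021–August 2021: €31,100 + €43,500 + €113,400 = €188,000 (under)
July 2021–September 2021: €43,500 + €113,400 + €58,900 = €215,800 (over)
August 2021–October 2021: €113,400 + €58,900 + €40,000 = €212,300 (over)
2 windows exceed the threshold.

2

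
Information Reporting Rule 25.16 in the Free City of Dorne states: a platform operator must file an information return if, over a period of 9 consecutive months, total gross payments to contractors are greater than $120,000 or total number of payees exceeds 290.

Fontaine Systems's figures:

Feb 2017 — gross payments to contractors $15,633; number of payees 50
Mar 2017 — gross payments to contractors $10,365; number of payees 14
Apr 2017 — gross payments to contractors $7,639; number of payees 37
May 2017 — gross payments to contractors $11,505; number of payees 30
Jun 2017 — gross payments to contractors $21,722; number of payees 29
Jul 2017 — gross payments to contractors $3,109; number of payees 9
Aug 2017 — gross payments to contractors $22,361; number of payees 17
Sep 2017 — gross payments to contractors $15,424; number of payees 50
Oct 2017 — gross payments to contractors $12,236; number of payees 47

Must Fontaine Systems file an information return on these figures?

No

Total gross payments to contractors: $15,633 + $10,365 + $7,639 + $11,505 + $21,722 + $3,109 + $22,361 + $15,424 + $12,236 = $119,994 (≤ $120,000).
Total number of payees: 50 + 14 + 37 + 30 + 29 + 9 + 17 + 50 + 47 = 283 (≤ 290).
The test is 'or': neither threshold is exceeded.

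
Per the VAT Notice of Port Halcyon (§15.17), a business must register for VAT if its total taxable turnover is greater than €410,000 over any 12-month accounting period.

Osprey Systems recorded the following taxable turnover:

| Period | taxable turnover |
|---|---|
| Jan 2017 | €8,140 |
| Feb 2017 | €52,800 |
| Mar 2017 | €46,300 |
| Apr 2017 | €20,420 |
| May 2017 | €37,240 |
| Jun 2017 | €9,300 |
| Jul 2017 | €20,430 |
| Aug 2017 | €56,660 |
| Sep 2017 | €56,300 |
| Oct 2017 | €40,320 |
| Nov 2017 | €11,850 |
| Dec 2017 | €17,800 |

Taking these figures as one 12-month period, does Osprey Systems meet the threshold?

No

Total taxable turnover: €8,140 + €52,800 + €46,300 + €20,420 + €37,240 + €9,300 + €20,430 + €56,660 + €56,300 + €40,320 + €11,850 + €17,800 = €377,560.
€377,560 ≤ €410,000, so the threshold is not exceeded.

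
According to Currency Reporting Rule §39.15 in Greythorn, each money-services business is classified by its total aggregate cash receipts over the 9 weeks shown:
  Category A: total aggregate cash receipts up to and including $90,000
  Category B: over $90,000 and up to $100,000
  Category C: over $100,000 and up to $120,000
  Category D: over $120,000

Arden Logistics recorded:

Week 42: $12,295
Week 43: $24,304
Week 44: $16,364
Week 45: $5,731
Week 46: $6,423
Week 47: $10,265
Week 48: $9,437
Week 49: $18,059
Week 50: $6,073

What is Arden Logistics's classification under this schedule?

Category C

Total aggregate cash receipts: $12,295 + $24,304 + $16,364 + $5,731 + $6,423 + $10,265 + $9,437 + $18,059 + $6,073 = $108,951.
$100,000 < $108,951 ≤ $120,000, so Category C applies.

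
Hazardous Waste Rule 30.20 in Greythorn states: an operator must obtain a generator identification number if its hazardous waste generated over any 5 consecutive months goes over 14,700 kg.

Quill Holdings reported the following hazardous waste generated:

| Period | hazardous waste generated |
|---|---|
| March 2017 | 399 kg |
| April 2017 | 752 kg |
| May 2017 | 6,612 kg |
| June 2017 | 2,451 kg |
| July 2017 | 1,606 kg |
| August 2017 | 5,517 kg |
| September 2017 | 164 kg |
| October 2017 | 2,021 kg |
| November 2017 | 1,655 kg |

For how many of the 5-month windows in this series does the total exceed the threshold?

March 2017–July 2017: 399 kg + 752 kg + 6,612 kg + 2,451 kg + 1,606 kg = 11,820 kg (under)
April 2017–August 2017: 752 kg + 6,612 kg + 2,451 kg + 1,606 kg + 5,517 kg = 16,938 kg (over)
May 2017–September 2017: 6,612 kg + 2,451 kg + 1,606 kg + 5,517 kg + 164 kg = 16,350 kg (over)
June 2017–October 2017: 2,451 kg + 1,606 kg + 5,517 kg + 164 kg + 2,021 kg = 11,759 kg (under)
July 2017–November 2017: 1,606 kg + 5,517 kg + 164 kg + 2,021 kg + 1,655 kg = 10,963 kg (under)
2 windows exceed the threshold.

2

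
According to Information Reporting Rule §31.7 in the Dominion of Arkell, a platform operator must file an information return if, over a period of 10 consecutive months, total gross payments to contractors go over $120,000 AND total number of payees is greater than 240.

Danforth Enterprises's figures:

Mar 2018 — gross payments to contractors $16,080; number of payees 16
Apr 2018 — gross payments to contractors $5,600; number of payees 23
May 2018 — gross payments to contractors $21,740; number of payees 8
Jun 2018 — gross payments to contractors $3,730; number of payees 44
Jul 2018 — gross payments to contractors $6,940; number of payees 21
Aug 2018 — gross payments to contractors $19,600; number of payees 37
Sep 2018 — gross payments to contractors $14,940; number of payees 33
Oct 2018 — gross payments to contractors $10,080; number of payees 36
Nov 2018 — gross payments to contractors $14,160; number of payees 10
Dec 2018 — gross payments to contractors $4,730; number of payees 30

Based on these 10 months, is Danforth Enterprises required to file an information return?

Total gross payments to contractors: $16,080 + $5,600 + $21,740 + $3,730 + $6,940 + $19,600 + $14,940 + $10,080 + $14,160 + $4,730 = $117,600 (≤ $120,000).
Total number of payees: 16 + 23 + 8 + 44 + 21 + 37 + 33 + 36 + 10 + 30 = 258 (> 240).
The test is 'and': the rule requires both, and at least one is not exceeded.

No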